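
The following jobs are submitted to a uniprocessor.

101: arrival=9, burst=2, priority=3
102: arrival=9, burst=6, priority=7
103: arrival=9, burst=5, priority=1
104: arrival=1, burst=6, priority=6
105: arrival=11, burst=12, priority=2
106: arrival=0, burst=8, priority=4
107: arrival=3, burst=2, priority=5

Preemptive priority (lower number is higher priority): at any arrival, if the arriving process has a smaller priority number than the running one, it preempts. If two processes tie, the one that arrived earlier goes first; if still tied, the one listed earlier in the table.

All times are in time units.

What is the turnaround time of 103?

Timeline: | 106 0-8 | 107 8-9 | 103 9-14 | 105 14-26 | 101 26-28 | 107 28-29 | 104 29-35 | 102 35-41 |
Completion: 101=28  102=41  103=14  104=35  105=26  106=8  107=29
Turnaround (C−A): 101=19  102=32  103=5  104=34  105=15  106=8  107=26
Turnaround(103) = completion − arrival = 14 − 9 = 5

5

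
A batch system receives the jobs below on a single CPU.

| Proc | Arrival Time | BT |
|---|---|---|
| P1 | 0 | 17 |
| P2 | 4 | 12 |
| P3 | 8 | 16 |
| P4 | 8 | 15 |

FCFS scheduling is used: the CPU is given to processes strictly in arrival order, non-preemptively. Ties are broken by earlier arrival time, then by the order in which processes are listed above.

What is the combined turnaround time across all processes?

131

Schedule: | P1 0-17 | P2 17-29 | P3 29-45 | P4 45-60 |
Completion: P1=17  P2=29  P3=45  P4=60
Turnaround = completion − arrival: P1=17, P2=25, P3=37, P4=52
Total turnaround = 17 + 25 + 37 + 52 = 131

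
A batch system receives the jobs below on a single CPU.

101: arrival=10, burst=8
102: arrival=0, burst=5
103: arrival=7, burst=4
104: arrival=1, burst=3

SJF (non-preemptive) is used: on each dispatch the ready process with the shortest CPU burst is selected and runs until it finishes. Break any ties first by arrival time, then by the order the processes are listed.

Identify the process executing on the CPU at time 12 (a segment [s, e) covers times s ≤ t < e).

Schedule: | 102 0-5 | 104 5-8 | 103 8-12 | 101 12-20 |
Completion: 101=20  102=5  103=12  104=8
Turnaround (C−A): 101=10  102=5  103=5  104=7

101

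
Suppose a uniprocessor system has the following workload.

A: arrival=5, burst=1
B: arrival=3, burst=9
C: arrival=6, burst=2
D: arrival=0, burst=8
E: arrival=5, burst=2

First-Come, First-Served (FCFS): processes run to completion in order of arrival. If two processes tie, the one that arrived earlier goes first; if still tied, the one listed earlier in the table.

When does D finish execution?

Gantt: | D 0-8 | B 8-17 | A 17-18 | E 18-20 | C 20-22 |
Completion: A=18  B=17  C=22  D=8  E=20

8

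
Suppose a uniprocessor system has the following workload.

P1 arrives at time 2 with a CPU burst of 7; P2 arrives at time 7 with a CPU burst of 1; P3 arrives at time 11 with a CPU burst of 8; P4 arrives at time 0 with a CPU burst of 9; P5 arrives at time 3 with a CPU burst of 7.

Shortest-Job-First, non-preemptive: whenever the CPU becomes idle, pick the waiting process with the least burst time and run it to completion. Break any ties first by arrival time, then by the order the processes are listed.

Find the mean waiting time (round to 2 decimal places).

Schedule: | P4 0-9 | P2 9-10 | P1 10-17 | P5 17-24 | P3 24-32 |
Completion: P1=17  P2=10  P3=32  P4=9  P5=24
Turnaround (C−A): P1=15  P2=3  P3=21  P4=9  P5=21
Waiting times: P1=8, P2=2, P3=13, P4=0, P5=14
Average waiting = (8+2+13+0+14) / 5 = 37/5 = 7.40

7.40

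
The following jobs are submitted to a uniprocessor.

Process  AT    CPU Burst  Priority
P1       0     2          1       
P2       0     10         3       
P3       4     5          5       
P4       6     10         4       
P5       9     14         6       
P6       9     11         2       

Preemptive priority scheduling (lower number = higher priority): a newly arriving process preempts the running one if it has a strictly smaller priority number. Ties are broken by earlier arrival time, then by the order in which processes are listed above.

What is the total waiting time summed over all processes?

Schedule: | P1 0-2 | P2 2-9 | P6 9-20 | P2 20-23 | P4 23-33 | P3 33-38 | P5 38-52 |
Completion: P1=2  P2=23  P3=38  P4=33  P5=52  P6=20
Turnaround (C−A): P1=2  P2=23  P3=34  P4=27  P5=43  P6=11
Waiting = turnaround − burst: P1=0, P2=13, P3=29, P4=17, P5=29, P6=0
Total waiting = 0 + 13 + 29 + 17 + 29 + 0 = 88

88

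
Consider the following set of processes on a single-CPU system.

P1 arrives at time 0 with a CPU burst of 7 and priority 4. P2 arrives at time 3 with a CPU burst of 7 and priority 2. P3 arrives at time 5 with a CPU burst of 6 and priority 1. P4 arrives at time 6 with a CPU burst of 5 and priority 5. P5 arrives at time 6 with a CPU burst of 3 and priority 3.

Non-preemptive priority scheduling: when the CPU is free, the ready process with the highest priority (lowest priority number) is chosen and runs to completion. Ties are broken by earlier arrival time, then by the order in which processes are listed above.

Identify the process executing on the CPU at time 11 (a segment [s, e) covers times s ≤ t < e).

Schedule: | P1 0-7 | P3 7-13 | P2 13-20 | P5 20-23 | P4 23-28 |
Completion: P1=7  P2=20  P3=13  P4=28  P5=23
Turnaround (C−A): P1=7  P2=17  P3=8  P4=22  P5=17

P3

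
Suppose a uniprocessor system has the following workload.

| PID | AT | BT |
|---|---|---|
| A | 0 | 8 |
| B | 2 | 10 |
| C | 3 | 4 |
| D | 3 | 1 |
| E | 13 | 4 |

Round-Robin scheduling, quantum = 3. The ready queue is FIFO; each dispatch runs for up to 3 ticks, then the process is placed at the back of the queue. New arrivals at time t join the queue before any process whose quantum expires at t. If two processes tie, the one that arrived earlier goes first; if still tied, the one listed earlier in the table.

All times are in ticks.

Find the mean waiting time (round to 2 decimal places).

10.80

Schedule: | A 0-3 | B 3-6 | C 6-9 | D 9-10 | A 10-13 | B 13-16 | C 16-17 | E 17-20 | A 20-22 | B 22-25 | E 25-26 | B 26-27 |
Completion: A=22  B=27  C=17  D=10  E=26
Waiting times: A=14, B=15, C=10, D=6, E=9
Average waiting = (14+15+10+6+9) / 5 = 54/5 = 10.80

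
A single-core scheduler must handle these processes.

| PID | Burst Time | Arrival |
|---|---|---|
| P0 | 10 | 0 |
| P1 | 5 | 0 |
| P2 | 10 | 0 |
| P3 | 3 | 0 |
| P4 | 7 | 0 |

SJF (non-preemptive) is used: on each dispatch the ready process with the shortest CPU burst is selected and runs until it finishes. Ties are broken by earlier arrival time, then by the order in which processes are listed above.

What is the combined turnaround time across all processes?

86

Schedule: | P3 0-3 | P1 3-8 | P4 8-15 | P0 15-25 | P2 25-35 |
Completion: P0=25  P1=8  P2=35  P3=3  P4=15
Turnaround (C−A): P0=25  P1=8  P2=35  P3=3  P4=15
Turnaround = completion − arrival: P0=25, P1=8, P2=35, P3=3, P4=15
Total turnaround = 25 + 8 + 35 + 3 + 15 = 86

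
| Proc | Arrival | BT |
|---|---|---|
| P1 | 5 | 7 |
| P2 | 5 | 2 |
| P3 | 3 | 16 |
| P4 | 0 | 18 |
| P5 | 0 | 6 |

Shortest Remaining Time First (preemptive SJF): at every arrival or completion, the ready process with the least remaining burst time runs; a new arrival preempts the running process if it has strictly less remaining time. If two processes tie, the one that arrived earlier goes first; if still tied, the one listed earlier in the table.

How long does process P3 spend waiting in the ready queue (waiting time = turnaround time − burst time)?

Gantt: | P5 0-6 | P2 6-8 | P1 8-15 | P3 15-31 | P4 31-49 |
Completion: P1=15  P2=8  P3=31  P4=49  P5=6
Waiting(P3) = turnaround − burst = 28 − 16 = 12

12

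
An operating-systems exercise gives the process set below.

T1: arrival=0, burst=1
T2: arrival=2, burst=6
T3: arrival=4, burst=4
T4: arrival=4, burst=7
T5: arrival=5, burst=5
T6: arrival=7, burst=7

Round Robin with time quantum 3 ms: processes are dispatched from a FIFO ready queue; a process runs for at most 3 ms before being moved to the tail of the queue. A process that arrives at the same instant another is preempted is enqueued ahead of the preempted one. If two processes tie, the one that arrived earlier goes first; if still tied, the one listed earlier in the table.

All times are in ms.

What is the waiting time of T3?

13

Schedule: | T1 0-1 | idle 1-2 | T2 2-5 | T3 5-8 | T4 8-11 | T5 11-14 | T2 14-17 | T6 17-20 | T3 20-21 | T4 21-24 | T5 24-26 | T6 26-29 | T4 29-30 | T6 30-31 |
Completion: T1=1  T2=17  T3=21  T4=30  T5=26  T6=31
Turnaround (C−A): T1=1  T2=15  T3=17  T4=26  T5=21  T6=24
Waiting(T3) = turnaround − burst = 17 − 4 = 13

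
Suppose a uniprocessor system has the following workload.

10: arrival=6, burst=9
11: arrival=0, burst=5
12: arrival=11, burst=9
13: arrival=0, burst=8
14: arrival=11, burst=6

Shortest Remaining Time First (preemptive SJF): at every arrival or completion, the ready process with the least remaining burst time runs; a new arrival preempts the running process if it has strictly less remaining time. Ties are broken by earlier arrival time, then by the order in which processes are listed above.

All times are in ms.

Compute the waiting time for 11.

Gantt: | 11 0-5 | 13 5-13 | 14 13-19 | 10 19-28 | 12 28-37 |
Completion: 10=28  11=5  12=37  13=13  14=19
Waiting(11) = turnaround − burst = 5 − 5 = 0

0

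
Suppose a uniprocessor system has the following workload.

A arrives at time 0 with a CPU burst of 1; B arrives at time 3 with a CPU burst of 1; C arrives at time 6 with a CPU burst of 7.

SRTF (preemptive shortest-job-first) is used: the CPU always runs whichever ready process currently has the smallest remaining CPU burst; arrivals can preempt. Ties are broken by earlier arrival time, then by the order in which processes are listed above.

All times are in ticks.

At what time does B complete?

4

Gantt: | A 0-1 | idle 1-3 | B 3-4 | idle 4-6 | C 6-13 |
Completion: A=1  B=4  C=13
Turnaround (C−A): A=1  B=1  C=7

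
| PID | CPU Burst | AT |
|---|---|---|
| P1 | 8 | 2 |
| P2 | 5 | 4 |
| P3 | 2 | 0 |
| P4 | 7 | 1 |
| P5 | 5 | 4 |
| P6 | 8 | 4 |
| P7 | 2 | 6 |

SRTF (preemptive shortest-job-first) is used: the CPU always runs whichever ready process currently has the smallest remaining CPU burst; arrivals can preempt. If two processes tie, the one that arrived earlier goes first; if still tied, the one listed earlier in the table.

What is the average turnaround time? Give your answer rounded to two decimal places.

14.71

Timeline: | P3 0-2 | P4 2-6 | P7 6-8 | P4 8-11 | P2 11-16 | P5 16-21 | P1 21-29 | P6 29-37 |
Completion: P1=29  P2=16  P3=2  P4=11  P5=21  P6=37  P7=8
Turnaround times: P1=27, P2=12, P3=2, P4=10, P5=17, P6=33, P7=2
Average turnaround = (27+12+2+10+17+33+2) / 7 = 103/7 = 14.71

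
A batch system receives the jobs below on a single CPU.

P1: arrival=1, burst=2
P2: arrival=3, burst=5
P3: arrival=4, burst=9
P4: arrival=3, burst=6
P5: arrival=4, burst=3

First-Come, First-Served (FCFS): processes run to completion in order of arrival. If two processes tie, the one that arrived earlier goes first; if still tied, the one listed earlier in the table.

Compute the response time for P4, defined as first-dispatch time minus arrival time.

5

Gantt: | idle 0-1 | P1 1-3 | P2 3-8 | P4 8-14 | P3 14-23 | P5 23-26 |
Completion: P1=3  P2=8  P3=23  P4=14  P5=26
Response(P4) = first start − arrival = 8 − 3 = 5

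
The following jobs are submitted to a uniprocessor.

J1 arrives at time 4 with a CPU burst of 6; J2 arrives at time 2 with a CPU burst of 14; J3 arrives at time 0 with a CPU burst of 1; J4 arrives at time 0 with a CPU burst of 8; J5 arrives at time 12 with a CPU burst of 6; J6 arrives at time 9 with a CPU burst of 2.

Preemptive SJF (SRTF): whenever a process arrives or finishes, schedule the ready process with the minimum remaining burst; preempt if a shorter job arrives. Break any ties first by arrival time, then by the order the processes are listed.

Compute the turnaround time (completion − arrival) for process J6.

Schedule: | J3 0-1 | J4 1-9 | J6 9-11 | J1 11-17 | J5 17-23 | J2 23-37 |
Completion: J1=17  J2=37  J3=1  J4=9  J5=23  J6=11
Turnaround (C−A): J1=13  J2=35  J3=1  J4=9  J5=11  J6=2
Turnaround(J6) = completion − arrival = 11 − 9 = 2

2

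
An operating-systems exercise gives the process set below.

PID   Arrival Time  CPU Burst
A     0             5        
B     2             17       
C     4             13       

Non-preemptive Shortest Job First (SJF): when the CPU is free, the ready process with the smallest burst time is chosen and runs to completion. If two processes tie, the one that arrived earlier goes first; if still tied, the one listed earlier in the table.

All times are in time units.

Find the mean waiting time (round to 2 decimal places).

Timeline: | A 0-5 | C 5-18 | B 18-35 |
Completion: A=5  B=35  C=18
Waiting times: A=0, B=16, C=1
Average waiting = (0+16+1) / 3 = 17/3 = 5.67

5.67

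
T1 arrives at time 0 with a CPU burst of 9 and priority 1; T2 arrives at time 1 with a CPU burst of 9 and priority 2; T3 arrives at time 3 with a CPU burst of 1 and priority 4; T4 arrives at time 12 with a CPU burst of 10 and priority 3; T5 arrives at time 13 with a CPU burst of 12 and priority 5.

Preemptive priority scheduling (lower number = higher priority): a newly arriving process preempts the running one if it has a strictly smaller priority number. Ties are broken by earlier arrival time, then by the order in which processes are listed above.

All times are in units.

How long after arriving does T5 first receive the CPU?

16

Gantt: | T1 0-9 | T2 9-18 | T4 18-28 | T3 28-29 | T5 29-41 |
Completion: T1=9  T2=18  T3=29  T4=28  T5=41
Turnaround (C−A): T1=9  T2=17  T3=26  T4=16  T5=28
Response(T5) = first start − arrival = 29 − 13 = 16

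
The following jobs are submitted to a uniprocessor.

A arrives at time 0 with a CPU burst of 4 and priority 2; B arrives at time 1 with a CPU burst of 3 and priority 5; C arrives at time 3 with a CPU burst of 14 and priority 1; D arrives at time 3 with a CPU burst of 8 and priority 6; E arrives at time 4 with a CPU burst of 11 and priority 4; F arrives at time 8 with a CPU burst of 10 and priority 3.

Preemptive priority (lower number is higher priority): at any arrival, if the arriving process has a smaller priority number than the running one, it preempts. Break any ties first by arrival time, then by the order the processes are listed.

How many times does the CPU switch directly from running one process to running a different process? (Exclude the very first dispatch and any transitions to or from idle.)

Schedule: | A 0-3 | C 3-17 | A 17-18 | F 18-28 | E 28-39 | B 39-42 | D 42-50 |
Completion: A=18  B=42  C=17  D=50  E=39  F=28
Turnaround (C−A): A=18  B=41  C=14  D=47  E=35  F=20

6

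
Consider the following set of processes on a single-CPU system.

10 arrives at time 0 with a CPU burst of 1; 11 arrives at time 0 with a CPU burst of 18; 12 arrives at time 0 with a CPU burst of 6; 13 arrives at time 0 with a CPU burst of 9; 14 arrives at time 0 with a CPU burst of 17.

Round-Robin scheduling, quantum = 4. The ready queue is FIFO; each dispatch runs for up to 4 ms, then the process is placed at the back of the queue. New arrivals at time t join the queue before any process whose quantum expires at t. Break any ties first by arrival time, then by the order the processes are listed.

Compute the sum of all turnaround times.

Timeline: | 10 0-1 | 11 1-5 | 12 5-9 | 13 9-13 | 14 13-17 | 11 17-21 | 12 21-23 | 13 23-27 | 14 27-31 | 11 31-35 | 13 35-36 | 14 36-40 | 11 40-44 | 14 44-48 | 11 48-50 | 14 50-51 |
Completion: 10=1  11=50  12=23  13=36  14=51
Turnaround = completion − arrival: 10=1, 11=50, 12=23, 13=36, 14=51
Total turnaround = 1 + 50 + 23 + 36 + 51 = 161

161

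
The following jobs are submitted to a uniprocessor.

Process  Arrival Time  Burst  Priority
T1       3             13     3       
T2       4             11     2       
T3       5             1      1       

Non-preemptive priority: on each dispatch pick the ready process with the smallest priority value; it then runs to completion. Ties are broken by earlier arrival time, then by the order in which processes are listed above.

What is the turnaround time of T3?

Schedule: | idle 0-3 | T1 3-16 | T3 16-17 | T2 17-28 |
Completion: T1=16  T2=28  T3=17
Turnaround(T3) = completion − arrival = 17 − 5 = 12

12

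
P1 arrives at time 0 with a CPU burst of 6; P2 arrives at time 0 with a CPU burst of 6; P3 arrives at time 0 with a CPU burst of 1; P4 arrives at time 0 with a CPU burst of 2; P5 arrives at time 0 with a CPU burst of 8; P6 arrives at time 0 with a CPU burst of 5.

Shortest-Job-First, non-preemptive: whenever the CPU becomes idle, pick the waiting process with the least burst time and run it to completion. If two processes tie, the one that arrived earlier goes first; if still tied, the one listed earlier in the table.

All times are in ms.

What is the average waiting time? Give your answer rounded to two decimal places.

7.67

Schedule: | P3 0-1 | P4 1-3 | P6 3-8 | P1 8-14 | P2 14-20 | P5 20-28 |
Completion: P1=14  P2=20  P3=1  P4=3  P5=28  P6=8
Turnaround (C−A): P1=14  P2=20  P3=1  P4=3  P5=28  P6=8
Waiting times: P1=8, P2=14, P3=0, P4=1, P5=20, P6=3
Average waiting = (8+14+0+1+20+3) / 6 = 46/6 = 7.67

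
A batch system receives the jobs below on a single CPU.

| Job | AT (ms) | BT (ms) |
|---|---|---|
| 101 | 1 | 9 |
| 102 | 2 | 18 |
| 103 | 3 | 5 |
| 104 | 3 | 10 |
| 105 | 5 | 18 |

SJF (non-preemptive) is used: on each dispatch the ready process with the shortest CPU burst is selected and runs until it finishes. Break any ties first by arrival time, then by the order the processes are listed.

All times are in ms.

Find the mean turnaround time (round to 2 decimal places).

Gantt: | idle 0-1 | 101 1-10 | 103 10-15 | 104 15-25 | 102 25-43 | 105 43-61 |
Completion: 101=10  102=43  103=15  104=25  105=61
Turnaround (C−A): 101=9  102=41  103=12  104=22  105=56
Turnaround times: 101=9, 102=41, 103=12, 104=22, 105=56
Average turnaround = (9+41+12+22+56) / 5 = 140/5 = 28.00

28.00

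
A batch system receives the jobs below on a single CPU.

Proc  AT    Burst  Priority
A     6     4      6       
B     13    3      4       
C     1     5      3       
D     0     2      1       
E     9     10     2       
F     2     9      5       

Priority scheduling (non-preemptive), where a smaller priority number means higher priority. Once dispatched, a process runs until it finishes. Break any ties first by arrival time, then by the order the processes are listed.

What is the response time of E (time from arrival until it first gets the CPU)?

Timeline: | D 0-2 | C 2-7 | F 7-16 | E 16-26 | B 26-29 | A 29-33 |
Completion: A=33  B=29  C=7  D=2  E=26  F=16
Turnaround (C−A): A=27  B=16  C=6  D=2  E=17  F=14
Response(E) = first start − arrival = 16 − 9 = 7

7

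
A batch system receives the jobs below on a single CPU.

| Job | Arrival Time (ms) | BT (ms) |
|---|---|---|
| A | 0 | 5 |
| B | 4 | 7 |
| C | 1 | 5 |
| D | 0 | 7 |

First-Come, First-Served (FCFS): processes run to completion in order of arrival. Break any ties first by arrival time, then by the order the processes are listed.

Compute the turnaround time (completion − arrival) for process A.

5

Timeline: | A 0-5 | D 5-12 | C 12-17 | B 17-24 |
Completion: A=5  B=24  C=17  D=12
Turnaround(A) = completion − arrival = 5 − 0 = 5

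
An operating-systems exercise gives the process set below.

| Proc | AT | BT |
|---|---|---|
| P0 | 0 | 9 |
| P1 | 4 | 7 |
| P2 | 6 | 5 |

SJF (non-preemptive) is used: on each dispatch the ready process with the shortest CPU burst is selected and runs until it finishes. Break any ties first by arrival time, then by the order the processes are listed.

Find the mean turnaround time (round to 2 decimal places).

11.33

Timeline: | P0 0-9 | P2 9-14 | P1 14-21 |
Completion: P0=9  P1=21  P2=14
Turnaround (C−A): P0=9  P1=17  P2=8
Turnaround times: P0=9, P1=17, P2=8
Average turnaround = (9+17+8) / 3 = 34/3 = 11.33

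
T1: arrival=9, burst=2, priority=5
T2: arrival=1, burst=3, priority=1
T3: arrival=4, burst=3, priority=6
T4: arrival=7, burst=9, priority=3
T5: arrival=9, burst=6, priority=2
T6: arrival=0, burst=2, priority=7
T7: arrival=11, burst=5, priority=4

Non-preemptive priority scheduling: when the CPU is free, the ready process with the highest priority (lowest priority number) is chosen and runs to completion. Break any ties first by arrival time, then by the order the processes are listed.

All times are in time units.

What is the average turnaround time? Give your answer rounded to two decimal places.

10.29

Timeline: | T6 0-2 | T2 2-5 | T3 5-8 | T4 8-17 | T5 17-23 | T7 23-28 | T1 28-30 |
Completion: T1=30  T2=5  T3=8  T4=17  T5=23  T6=2  T7=28
Turnaround times: T1=21, T2=4, T3=4, T4=10, T5=14, T6=2, T7=17
Average turnaround = (21+4+4+10+14+2+17) / 7 = 72/7 = 10.29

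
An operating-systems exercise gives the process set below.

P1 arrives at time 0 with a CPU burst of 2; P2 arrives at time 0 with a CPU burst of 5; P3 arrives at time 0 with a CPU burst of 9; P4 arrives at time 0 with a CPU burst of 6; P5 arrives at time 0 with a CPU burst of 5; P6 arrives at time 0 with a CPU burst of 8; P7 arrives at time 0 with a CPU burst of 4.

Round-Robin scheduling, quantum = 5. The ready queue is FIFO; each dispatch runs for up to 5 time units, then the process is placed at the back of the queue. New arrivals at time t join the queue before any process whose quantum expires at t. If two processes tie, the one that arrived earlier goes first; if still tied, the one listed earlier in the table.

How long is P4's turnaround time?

36

Timeline: | P1 0-2 | P2 2-7 | P3 7-12 | P4 12-17 | P5 17-22 | P6 22-27 | P7 27-31 | P3 31-35 | P4 35-36 | P6 36-39 |
Completion: P1=2  P2=7  P3=35  P4=36  P5=22  P6=39  P7=31
Turnaround (C−A): P1=2  P2=7  P3=35  P4=36  P5=22  P6=39  P7=31
Turnaround(P4) = completion − arrival = 36 − 0 = 36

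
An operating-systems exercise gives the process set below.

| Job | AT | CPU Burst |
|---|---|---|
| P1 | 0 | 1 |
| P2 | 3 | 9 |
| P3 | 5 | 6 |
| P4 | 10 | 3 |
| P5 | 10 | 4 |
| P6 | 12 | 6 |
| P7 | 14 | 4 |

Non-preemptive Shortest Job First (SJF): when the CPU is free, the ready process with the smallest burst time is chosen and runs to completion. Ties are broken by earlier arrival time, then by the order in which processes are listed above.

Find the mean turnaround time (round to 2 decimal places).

Gantt: | P1 0-1 | idle 1-3 | P2 3-12 | P4 12-15 | P5 15-19 | P7 19-23 | P3 23-29 | P6 29-35 |
Completion: P1=1  P2=12  P3=29  P4=15  P5=19  P6=35  P7=23
Turnaround (C−A): P1=1  P2=9  P3=24  P4=5  P5=9  P6=23  P7=9
Turnaround times: P1=1, P2=9, P3=24, P4=5, P5=9, P6=23, P7=9
Average turnaround = (1+9+24+5+9+23+9) / 7 = 80/7 = 11.43

11.43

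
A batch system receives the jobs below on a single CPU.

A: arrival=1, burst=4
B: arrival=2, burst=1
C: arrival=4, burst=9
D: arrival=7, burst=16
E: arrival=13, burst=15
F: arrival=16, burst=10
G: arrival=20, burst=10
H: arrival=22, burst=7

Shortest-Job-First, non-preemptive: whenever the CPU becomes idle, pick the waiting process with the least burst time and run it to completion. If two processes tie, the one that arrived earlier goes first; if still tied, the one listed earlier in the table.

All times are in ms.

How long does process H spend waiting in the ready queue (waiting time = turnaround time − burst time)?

Timeline: | idle 0-1 | A 1-5 | B 5-6 | C 6-15 | E 15-30 | H 30-37 | F 37-47 | G 47-57 | D 57-73 |
Completion: A=5  B=6  C=15  D=73  E=30  F=47  G=57  H=37
Turnaround (C−A): A=4  B=4  C=11  D=66  E=17  F=31  G=37  H=15
Waiting(H) = turnaround − burst = 15 − 7 = 8

8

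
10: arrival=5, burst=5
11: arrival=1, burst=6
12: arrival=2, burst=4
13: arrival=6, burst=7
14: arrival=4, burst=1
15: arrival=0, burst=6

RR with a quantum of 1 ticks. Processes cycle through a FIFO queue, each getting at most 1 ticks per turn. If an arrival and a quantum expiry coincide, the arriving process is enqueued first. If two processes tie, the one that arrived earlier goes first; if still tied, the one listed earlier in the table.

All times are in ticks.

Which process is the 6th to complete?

Gantt: | 15 0-1 | 11 1-2 | 15 2-3 | 12 3-4 | 11 4-5 | 15 5-6 | 14 6-7 | 12 7-8 | 10 8-9 | 11 9-10 | 13 10-11 | 15 11-12 | 12 12-13 | 10 13-14 | 11 14-15 | 13 15-16 | 15 16-17 | 12 17-18 | 10 18-19 | 11 19-20 | 13 20-21 | 15 21-22 | 10 22-23 | 11 23-24 | 13 24-25 | 10 25-26 | 13 26-29 |
Completion: 10=26  11=24  12=18  13=29  14=7  15=22
Finish order: 14 → 12 → 15 → 11 → 10 → 13

13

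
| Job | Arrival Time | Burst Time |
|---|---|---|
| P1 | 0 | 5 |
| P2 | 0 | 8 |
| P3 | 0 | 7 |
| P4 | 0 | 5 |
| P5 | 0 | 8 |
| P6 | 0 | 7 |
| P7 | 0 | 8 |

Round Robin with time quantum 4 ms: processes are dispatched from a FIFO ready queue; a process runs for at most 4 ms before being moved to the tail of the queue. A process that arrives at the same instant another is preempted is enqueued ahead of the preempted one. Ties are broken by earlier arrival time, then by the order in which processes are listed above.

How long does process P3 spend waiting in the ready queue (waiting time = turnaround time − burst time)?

29

Gantt: | P1 0-4 | P2 4-8 | P3 8-12 | P4 12-16 | P5 16-20 | P6 20-24 | P7 24-28 | P1 28-29 | P2 29-33 | P3 33-36 | P4 36-37 | P5 37-41 | P6 41-44 | P7 44-48 |
Completion: P1=29  P2=33  P3=36  P4=37  P5=41  P6=44  P7=48
Turnaround (C−A): P1=29  P2=33  P3=36  P4=37  P5=41  P6=44  P7=48
Waiting(P3) = turnaround − burst = 36 − 7 = 29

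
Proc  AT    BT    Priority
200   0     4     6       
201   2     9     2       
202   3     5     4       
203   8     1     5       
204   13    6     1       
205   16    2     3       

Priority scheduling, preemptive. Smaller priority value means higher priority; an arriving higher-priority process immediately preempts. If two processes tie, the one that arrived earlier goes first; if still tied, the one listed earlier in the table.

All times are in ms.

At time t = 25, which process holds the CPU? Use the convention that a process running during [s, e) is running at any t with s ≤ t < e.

200

Timeline: | 200 0-2 | 201 2-11 | 202 11-13 | 204 13-19 | 205 19-21 | 202 21-24 | 203 24-25 | 200 25-27 |
Completion: 200=27  201=11  202=24  203=25  204=19  205=21
Turnaround (C−A): 200=27  201=9  202=21  203=17  204=6  205=5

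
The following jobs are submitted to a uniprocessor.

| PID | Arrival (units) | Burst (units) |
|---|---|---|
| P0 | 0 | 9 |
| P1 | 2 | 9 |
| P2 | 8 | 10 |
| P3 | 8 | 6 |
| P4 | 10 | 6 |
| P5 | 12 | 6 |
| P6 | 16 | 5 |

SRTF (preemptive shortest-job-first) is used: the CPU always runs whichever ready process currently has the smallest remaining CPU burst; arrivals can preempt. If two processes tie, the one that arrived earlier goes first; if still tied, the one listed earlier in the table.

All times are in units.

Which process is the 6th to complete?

Schedule: | P0 0-9 | P3 9-15 | P4 15-21 | P6 21-26 | P5 26-32 | P1 32-41 | P2 41-51 |
Completion: P0=9  P1=41  P2=51  P3=15  P4=21  P5=32  P6=26
Turnaround (C−A): P0=9  P1=39  P2=43  P3=7  P4=11  P5=20  P6=10
Finish order: P0 → P3 → P4 → P6 → P5 → P1 → P2

P1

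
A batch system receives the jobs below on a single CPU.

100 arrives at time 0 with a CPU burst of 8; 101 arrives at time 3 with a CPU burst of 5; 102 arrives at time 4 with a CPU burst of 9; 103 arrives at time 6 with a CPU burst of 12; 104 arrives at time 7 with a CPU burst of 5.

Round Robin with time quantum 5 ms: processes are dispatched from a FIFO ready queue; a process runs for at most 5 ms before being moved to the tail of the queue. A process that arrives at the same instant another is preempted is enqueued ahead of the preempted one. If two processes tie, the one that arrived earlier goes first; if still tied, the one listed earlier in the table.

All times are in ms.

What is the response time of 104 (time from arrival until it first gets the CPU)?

16

Timeline: | 100 0-5 | 101 5-10 | 102 10-15 | 100 15-18 | 103 18-23 | 104 23-28 | 102 28-32 | 103 32-39 |
Completion: 100=18  101=10  102=32  103=39  104=28
Turnaround (C−A): 100=18  101=7  102=28  103=33  104=21
Response(104) = first start − arrival = 23 − 7 = 16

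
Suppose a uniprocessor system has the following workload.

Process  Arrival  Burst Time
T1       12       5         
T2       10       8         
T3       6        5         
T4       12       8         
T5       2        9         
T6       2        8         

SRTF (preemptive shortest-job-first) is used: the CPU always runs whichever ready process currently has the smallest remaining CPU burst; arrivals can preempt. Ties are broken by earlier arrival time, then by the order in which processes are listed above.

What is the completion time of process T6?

Schedule: | idle 0-2 | T6 2-10 | T3 10-15 | T1 15-20 | T2 20-28 | T4 28-36 | T5 36-45 |
Completion: T1=20  T2=28  T3=15  T4=36  T5=45  T6=10

10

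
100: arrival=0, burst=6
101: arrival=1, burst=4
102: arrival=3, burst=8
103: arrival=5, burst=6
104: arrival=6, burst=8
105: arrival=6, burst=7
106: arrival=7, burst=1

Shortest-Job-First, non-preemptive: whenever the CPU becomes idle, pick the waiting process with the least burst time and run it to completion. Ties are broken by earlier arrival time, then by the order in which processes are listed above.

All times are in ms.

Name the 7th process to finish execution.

Gantt: | 100 0-6 | 101 6-10 | 106 10-11 | 103 11-17 | 105 17-24 | 102 24-32 | 104 32-40 |
Completion: 100=6  101=10  102=32  103=17  104=40  105=24  106=11
Turnaround (C−A): 100=6  101=9  102=29  103=12  104=34  105=18  106=4
Finish order: 100 → 101 → 106 → 103 → 105 → 102 → 104

104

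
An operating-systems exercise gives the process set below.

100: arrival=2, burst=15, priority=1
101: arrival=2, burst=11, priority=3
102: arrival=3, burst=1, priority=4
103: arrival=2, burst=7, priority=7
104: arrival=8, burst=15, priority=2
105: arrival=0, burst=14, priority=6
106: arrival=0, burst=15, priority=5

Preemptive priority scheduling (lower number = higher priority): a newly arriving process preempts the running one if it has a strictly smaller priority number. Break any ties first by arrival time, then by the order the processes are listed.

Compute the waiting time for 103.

69

Timeline: | 106 0-2 | 100 2-17 | 104 17-32 | 101 32-43 | 102 43-44 | 106 44-57 | 105 57-71 | 103 71-78 |
Completion: 100=17  101=43  102=44  103=78  104=32  105=71  106=57
Turnaround (C−A): 100=15  101=41  102=41  103=76  104=24  105=71  106=57
Waiting(103) = turnaround − burst = 76 − 7 = 69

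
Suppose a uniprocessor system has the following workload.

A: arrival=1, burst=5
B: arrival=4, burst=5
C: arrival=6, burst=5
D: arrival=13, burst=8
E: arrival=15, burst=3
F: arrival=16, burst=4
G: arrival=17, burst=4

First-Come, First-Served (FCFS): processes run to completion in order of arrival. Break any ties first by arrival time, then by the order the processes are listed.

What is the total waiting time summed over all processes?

44

Schedule: | idle 0-1 | A 1-6 | B 6-11 | C 11-16 | D 16-24 | E 24-27 | F 27-31 | G 31-35 |
Completion: A=6  B=11  C=16  D=24  E=27  F=31  G=35
Waiting = turnaround − burst: A=0, B=2, C=5, D=3, E=9, F=11, G=14
Total waiting = 0 + 2 + 5 + 3 + 9 + 11 + 14 = 44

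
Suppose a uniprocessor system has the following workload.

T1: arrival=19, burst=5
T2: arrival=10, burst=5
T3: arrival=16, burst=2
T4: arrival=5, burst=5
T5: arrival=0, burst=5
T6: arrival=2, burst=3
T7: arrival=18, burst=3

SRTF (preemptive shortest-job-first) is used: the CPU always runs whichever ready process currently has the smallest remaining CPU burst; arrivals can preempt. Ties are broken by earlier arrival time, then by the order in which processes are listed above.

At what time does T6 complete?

8

Schedule: | T5 0-5 | T6 5-8 | T4 8-13 | T2 13-18 | T3 18-20 | T7 20-23 | T1 23-28 |
Completion: T1=28  T2=18  T3=20  T4=13  T5=5  T6=8  T7=23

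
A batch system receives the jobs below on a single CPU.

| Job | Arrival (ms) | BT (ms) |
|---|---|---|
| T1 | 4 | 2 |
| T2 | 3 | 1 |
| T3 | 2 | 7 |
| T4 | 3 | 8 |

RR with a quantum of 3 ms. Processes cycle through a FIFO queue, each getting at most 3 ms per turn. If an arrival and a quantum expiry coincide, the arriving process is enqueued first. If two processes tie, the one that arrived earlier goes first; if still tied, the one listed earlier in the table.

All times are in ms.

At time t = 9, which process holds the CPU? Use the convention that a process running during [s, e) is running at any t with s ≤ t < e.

T1

Timeline: | idle 0-2 | T3 2-5 | T2 5-6 | T4 6-9 | T1 9-11 | T3 11-14 | T4 14-17 | T3 17-18 | T4 18-20 |
Completion: T1=11  T2=6  T3=18  T4=20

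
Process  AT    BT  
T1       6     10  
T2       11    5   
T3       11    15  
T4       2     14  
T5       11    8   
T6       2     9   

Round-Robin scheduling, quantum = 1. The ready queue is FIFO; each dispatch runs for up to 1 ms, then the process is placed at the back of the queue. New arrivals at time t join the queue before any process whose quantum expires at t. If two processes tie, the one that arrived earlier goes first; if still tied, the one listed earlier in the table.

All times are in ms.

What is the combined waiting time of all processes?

Gantt: | idle 0-2 | T4 2-3 | T6 3-4 | T4 4-5 | T6 5-6 | T4 6-7 | T1 7-8 | T6 8-9 | T4 9-10 | T1 10-11 | T6 11-12 | T4 12-13 | T2 13-14 | T3 14-15 | T5 15-16 | T1 16-17 | T6 17-18 | T4 18-19 | T2 19-20 | T3 20-21 | T5 21-22 | T1 22-23 | T6 23-24 | T4 24-25 | T2 25-26 | T3 26-27 | T5 27-28 | T1 28-29 | T6 29-30 | T4 30-31 | T2 31-32 | T3 32-33 | T5 33-34 | T1 34-35 | T6 35-36 | T4 36-37 | T2 37-38 | T3 38-39 | T5 39-40 | T1 40-41 | T6 41-42 | T4 42-43 | T3 43-44 | T5 44-45 | T1 45-46 | T4 46-47 | T3 47-48 | T5 48-49 | T1 49-50 | T4 50-51 | T3 51-52 | T5 52-53 | T1 53-54 | T4 54-55 | T3 55-56 | T4 56-57 | T3 57-63 |
Completion: T1=54  T2=38  T3=63  T4=57  T5=53  T6=42
Turnaround (C−A): T1=48  T2=27  T3=52  T4=55  T5=42  T6=40
Waiting = turnaround − burst: T1=38, T2=22, T3=37, T4=41, T5=34, T6=31
Total waiting = 38 + 22 + 37 + 41 + 34 + 31 = 203

203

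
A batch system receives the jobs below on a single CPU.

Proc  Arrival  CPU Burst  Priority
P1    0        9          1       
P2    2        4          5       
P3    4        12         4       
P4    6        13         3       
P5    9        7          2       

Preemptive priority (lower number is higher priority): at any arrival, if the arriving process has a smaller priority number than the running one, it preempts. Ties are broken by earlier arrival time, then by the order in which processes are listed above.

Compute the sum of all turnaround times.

Timeline: | P1 0-9 | P5 9-16 | P4 16-29 | P3 29-41 | P2 41-45 |
Completion: P1=9  P2=45  P3=41  P4=29  P5=16
Turnaround (C−A): P1=9  P2=43  P3=37  P4=23  P5=7
Turnaround = completion − arrival: P1=9, P2=43, P3=37, P4=23, P5=7
Total turnaround = 9 + 43 + 37 + 23 + 7 = 119

119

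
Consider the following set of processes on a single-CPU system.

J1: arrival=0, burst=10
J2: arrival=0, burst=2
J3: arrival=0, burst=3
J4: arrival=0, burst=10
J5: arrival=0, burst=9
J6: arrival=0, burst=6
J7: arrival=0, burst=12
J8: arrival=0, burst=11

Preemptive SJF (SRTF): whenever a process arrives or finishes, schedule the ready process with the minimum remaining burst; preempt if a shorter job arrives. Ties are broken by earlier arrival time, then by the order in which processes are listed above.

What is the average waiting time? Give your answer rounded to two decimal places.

Gantt: | J2 0-2 | J3 2-5 | J6 5-11 | J5 11-20 | J1 20-30 | J4 30-40 | J8 40-51 | J7 51-63 |
Completion: J1=30  J2=2  J3=5  J4=40  J5=20  J6=11  J7=63  J8=51
Turnaround (C−A): J1=30  J2=2  J3=5  J4=40  J5=20  J6=11  J7=63  J8=51
Waiting times: J1=20, J2=0, J3=2, J4=30, J5=11, J6=5, J7=51, J8=40
Average waiting = (20+0+2+30+11+5+51+40) / 8 = 159/8 = 19.88

19.88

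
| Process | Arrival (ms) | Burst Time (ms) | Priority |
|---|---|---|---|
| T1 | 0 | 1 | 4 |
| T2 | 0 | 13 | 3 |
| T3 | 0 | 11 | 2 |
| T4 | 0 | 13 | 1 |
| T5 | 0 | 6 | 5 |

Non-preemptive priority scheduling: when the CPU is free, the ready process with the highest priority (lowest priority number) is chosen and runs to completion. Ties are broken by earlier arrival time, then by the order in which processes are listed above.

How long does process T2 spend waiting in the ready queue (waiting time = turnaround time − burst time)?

24

Timeline: | T4 0-13 | T3 13-24 | T2 24-37 | T1 37-38 | T5 38-44 |
Completion: T1=38  T2=37  T3=24  T4=13  T5=44
Turnaround (C−A): T1=38  T2=37  T3=24  T4=13  T5=44
Waiting(T2) = turnaround − burst = 37 − 13 = 24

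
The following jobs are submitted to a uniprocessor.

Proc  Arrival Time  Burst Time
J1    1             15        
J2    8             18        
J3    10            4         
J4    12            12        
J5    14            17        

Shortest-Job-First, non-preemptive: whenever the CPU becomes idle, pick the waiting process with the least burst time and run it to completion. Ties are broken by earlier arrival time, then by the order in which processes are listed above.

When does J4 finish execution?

32

Schedule: | idle 0-1 | J1 1-16 | J3 16-20 | J4 20-32 | J5 32-49 | J2 49-67 |
Completion: J1=16  J2=67  J3=20  J4=32  J5=49
Turnaround (C−A): J1=15  J2=59  J3=10  J4=20  J5=35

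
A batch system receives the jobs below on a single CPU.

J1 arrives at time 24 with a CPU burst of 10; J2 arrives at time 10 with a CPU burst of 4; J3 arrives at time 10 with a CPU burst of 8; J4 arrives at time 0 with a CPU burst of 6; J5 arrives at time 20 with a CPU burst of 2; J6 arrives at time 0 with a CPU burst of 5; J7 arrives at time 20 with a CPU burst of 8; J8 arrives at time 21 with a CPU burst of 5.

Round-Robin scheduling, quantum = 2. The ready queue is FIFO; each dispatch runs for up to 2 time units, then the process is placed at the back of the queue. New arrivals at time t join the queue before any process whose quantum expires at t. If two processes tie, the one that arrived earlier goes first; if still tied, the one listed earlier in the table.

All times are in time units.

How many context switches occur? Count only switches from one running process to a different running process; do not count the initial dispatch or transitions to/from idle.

22

Timeline: | J4 0-2 | J6 2-4 | J4 4-6 | J6 6-8 | J4 8-10 | J6 10-11 | J2 11-13 | J3 13-15 | J2 15-17 | J3 17-21 | J5 21-23 | J7 23-25 | J8 25-27 | J3 27-29 | J1 29-31 | J7 31-33 | J8 33-35 | J1 35-37 | J7 37-39 | J8 39-40 | J1 40-42 | J7 42-44 | J1 44-48 |
Completion: J1=48  J2=17  J3=29  J4=10  J5=23  J6=11  J7=44  J8=40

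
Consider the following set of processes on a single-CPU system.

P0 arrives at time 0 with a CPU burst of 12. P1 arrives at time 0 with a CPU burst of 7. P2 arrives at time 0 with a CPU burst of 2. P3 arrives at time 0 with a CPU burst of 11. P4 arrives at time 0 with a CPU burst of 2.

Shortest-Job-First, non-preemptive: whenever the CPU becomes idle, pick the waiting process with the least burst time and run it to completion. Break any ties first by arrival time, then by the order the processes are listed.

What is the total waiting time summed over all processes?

Gantt: | P2 0-2 | P4 2-4 | P1 4-11 | P3 11-22 | P0 22-34 |
Completion: P0=34  P1=11  P2=2  P3=22  P4=4
Turnaround (C−A): P0=34  P1=11  P2=2  P3=22  P4=4
Waiting = turnaround − burst: P0=22, P1=4, P2=0, P3=11, P4=2
Total waiting = 22 + 4 + 0 + 11 + 2 = 39

39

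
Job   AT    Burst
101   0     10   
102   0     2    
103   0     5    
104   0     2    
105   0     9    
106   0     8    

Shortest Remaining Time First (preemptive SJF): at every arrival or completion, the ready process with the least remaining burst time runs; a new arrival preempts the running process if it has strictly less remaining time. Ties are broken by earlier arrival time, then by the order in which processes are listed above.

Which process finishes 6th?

Timeline: | 102 0-2 | 104 2-4 | 103 4-9 | 106 9-17 | 105 17-26 | 101 26-36 |
Completion: 101=36  102=2  103=9  104=4  105=26  106=17
Turnaround (C−A): 101=36  102=2  103=9  104=4  105=26  106=17
Finish order: 102 → 104 → 103 → 106 → 105 → 101

101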